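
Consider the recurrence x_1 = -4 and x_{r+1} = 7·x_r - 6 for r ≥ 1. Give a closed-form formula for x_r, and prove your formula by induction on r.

Computing the first terms: x_1 = -4, x_2 = -34, x_3 = -244. This suggests x_r = -5·7^(r - 1) + 1.
For the base case r = 1: the formula gives -4 = -4 = x_1.
Inductive step: assume the claim holds for r = k, so x_k = -5·7^(k - 1) + 1.
Then x_{k+1} = 7·x_k - 6 = 7·(-5·7^(k - 1) + 1) - 6 = -5·7^k + 1 = -5·7^((k+1) - 1) + 1,
which is the claimed formula at r = k+1.
This completes the induction.

x_r = -5·7^(r - 1) + 1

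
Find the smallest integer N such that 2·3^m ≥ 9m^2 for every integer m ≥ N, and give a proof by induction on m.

At m = 3: 54 < 81, so the inequality fails and N ≥ 4. We prove 2·3^m ≥ 9m^2 for all m ≥ 4.
For the base case m = 4: 2·3^m = 162 and 9m^2 = 144, so 162 ≥ 144.
For the inductive step, assume it holds for an arbitrary k ≥ 4, so 2·3^k ≥ 9k^2.
Then 2·3^(k + 1) = 3·(2·3^k) ≥ 3·(9k^2).
Also, for k ≥ 4 we have 3·(9k^2) ≥ 9(k+1)^2, since 3 ≥ (1 + 1/k)^2 for all k ≥ 4.
Combining, 2·3^(k + 1) ≥ 9(k+1)^2.
By the principle of mathematical induction, the result holds for all m ≥ 4.
Hence the smallest such N is 4.

N = 4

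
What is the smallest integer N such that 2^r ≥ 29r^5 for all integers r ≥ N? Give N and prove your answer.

N = 30

At r = 29: 536870912 < 594823321, so the inequality fails and N ≥ 30. We prove 2^r ≥ 29r^5 for all r ≥ 30.
When r = 30: 2^r = 1073741824 and 29r^5 = 704700000, so 1073741824 ≥ 704700000.
Inductive step: suppose the statement holds for some j ≥ 30, so 2^j ≥ 29j^5.
Then 2^(j + 1) = 2·(2^j) ≥ 2·(29j^5).
Also, for j ≥ 30 we have 2·(29j^5) ≥ 29(j+1)^5, since 2 ≥ (1 + 1/j)^5 for all j ≥ 30.
Combining, 2^(j + 1) ≥ 29(j+1)^5.
This completes the induction.
Hence the smallest such N is 30.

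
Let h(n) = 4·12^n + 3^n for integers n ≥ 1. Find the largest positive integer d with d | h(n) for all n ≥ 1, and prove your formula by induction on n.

d = 3

Computing the first values: h(1) = 51 and h(2) = 585; gcd(51, 585) = 3, so d ≤ 3.
We prove 3 | 4·12^n + 3^n for all n ≥ 1 by induction on n.
When n = 1: h(1) = 51 = 3·(17), so 3 | h(1).
Inductive step: assume the claim holds for n = j, i.e. 3 | h(j). Then
h(j+1) − 12·h(j) = (4·12^(j+1) + 3^(j+1)) − 12·(4·12^j + 3^j) = (1)·3^j·(3 − 12) = (-9)·3^j. Since 3 | h(j) by the inductive hypothesis, 3 | 12·h(j); and 3 | -9 since -9 = 3·-3. Therefore 3 | h(j+1).
By induction, the statement is established for all n ≥ 1.
Therefore the largest such d is 3.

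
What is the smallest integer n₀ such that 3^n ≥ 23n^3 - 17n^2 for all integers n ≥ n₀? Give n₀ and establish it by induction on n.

At n = 8: 6561 < 10688, so the inequality fails and n₀ ≥ 9. We prove 3^n ≥ 23n^3 - 17n^2 for all n ≥ 9.
For the base case n = 9: 3^n = 19683 and 23n^3 - 17n^2 = 15390, so 19683 ≥ 15390.
For the inductive step, assume it holds for an arbitrary m ≥ 9, so 3^m ≥ 23m^3 - 17m^2.
Then 3^(m + 1) = 3·(3^m) ≥ 3·(23m^3 - 17m^2).
Also, for m ≥ 9 we have 3·(23m^3 - 17m^2) ≥ 23(m+1)^3 - 17(m+1)^2, since 3·(23m^3 - 17m^2) − (23(m+1)^3 - 17(m+1)^2) = 46m^3 - 103m^2 - 35m - 6, which is nonnegative for all m ≥ 9.
Combining, 3^(m + 1) ≥ 23(m+1)^3 - 17(m+1)^2.
By induction, the statement is established for all n ≥ 9.
Hence the smallest such n₀ is 9.

n₀ = 9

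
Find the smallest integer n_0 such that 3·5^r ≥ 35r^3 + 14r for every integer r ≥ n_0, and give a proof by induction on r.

At r = 4: 1875 < 2296, so the inequality fails and n_0 ≥ 5. We prove 3·5^r ≥ 35r^3 + 14r for all r ≥ 5.
For the base case r = 5: 3·5^r = 9375 and 35r^3 + 14r = 4445, so 9375 ≥ 4445.
Inductive step: assume the claim holds for r = m, so 3·5^m ≥ 35m^3 + 14m.
Then 3·5^(m + 1) = 5·(3·5^m) ≥ 5·(35m^3 + 14m).
Also, for m ≥ 5 we have 5·(35m^3 + 14m) ≥ 35(m+1)^3 + 14(m+1), since 5·(35m^3 + 14m) − (35(m+1)^3 + 14(m+1)) = 140m^3 - 105m^2 - 49m - 49, which is nonnegative for all m ≥ 5.
Combining, 3·5^(m + 1) ≥ 35(m+1)^3 + 14(m+1).
By the principle of mathematical induction, the result holds for all r ≥ 5.
Hence the smallest such n_0 is 5.

n_0 = 5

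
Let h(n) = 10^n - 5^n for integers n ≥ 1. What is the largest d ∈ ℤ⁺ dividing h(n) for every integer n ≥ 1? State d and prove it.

d = 5

Computing the first values: h(1) = 5 and h(2) = 75; gcd(5, 75) = 5, so d ≤ 5.
We prove 5 | 10^n - 5^n for all n ≥ 1 by induction on n.
For the base case n = 1: h(1) = 5 = 5·(1), so 5 | h(1).
For the inductive step, assume it holds for an arbitrary i ≥ 1, i.e. 5 | h(i). Then
10^{i+1} − 5^{i+1} = 10·10^i − 5·5^i = 10·(10^i − 5^i) + (5)·5^i. The first term is divisible by 5 by the inductive hypothesis, and the second term (5)·5^i is divisible by 5 since 5 | 5. Hence 5 | h(i+1).
This completes the induction.
Therefore the largest such d is 5.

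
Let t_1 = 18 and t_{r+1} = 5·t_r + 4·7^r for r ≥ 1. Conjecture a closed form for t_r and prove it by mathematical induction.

t_r = 4·5^(r - 1) + 2·7^r

Computing the first terms: t_1 = 18, t_2 = 118, t_3 = 786. This suggests t_r = 4·5^(r - 1) + 2·7^r.
When r = 1: the formula gives 18 = 18 = t_1.
For the inductive step, assume it holds for an arbitrary k ≥ 1, so t_k = 4·5^(k - 1) + 2·7^k.
Then t_{k+1} = 5·t_k + 4·7^k = 5·(4·5^(k - 1) + 2·7^k) + 4·7^k = 4·5^k + 2·7^(k + 1) = 4·5^((k+1) - 1) + 2·7^(k+1),
which is the claimed formula at r = k+1.
This completes the induction.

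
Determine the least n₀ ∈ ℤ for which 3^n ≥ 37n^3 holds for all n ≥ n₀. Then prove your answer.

n₀ = 10

At n = 9: 19683 < 26973, so the inequality fails and n₀ ≥ 10. We prove 3^n ≥ 37n^3 for all n ≥ 10.
When n = 10: 3^n = 59049 and 37n^3 = 37000, so 59049 ≥ 37000.
Inductive step: assume the claim holds for n = p, so 3^p ≥ 37p^3.
Then 3^(p + 1) = 3·(3^p) ≥ 3·(37p^3).
Also, for p ≥ 10 we have 3·(37p^3) ≥ 37(p+1)^3, since 3 ≥ (1 + 1/p)^3 for all p ≥ 10.
Combining, 3^(p + 1) ≥ 37(p+1)^3.
This completes the induction.
Hence the smallest such n₀ is 10.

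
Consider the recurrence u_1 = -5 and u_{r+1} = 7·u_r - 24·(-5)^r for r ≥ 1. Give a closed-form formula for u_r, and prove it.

u_r = 2(-5)^r + 5·7^(r - 1)

Computing the first terms: u_1 = -5, u_2 = 85, u_3 = -5. This suggests u_r = 2(-5)^r + 5·7^(r - 1).
Base step (r = 1): the formula gives -5 = -5 = u_1.
Inductive step: suppose the statement holds for some i ≥ 1, so u_i = 2(-5)^i + 5·7^(i - 1).
Then u_{i+1} = 7·u_i - 24·(-5)^i = 7·(2(-5)^i + 5·7^(i - 1)) - 24·(-5)^i = 2(-5)^(i + 1) + 5·7^i = 2(-5)^(i+1) + 5·7^((i+1) - 1),
which is the claimed formula at r = i+1.
Hence, by induction on r, the claim holds for every r ≥ 1.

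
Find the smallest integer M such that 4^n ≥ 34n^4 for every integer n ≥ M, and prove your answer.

M = 9

At n = 8: 65536 < 139264, so the inequality fails and M ≥ 9. We prove 4^n ≥ 34n^4 for all n ≥ 9.
Base step (n = 9): 4^n = 262144 and 34n^4 = 223074, so 262144 ≥ 223074.
Inductive step: assume the claim holds for n = k, so 4^k ≥ 34k^4.
Then 4^(k + 1) = 4·(4^k) ≥ 4·(34k^4).
Also, for k ≥ 9 we have 4·(34k^4) ≥ 34(k+1)^4, since 4 ≥ (1 + 1/k)^4 for all k ≥ 9.
Combining, 4^(k + 1) ≥ 34(k+1)^4.
By the principle of mathematical induction, the result holds for all n ≥ 9.
Hence the smallest such M is 9.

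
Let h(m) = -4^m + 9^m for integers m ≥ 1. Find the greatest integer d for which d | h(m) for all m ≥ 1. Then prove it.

d = 5

Computing the first values: h(1) = 5 and h(2) = 65; gcd(5, 65) = 5, so d ≤ 5.
We prove 5 | -4^m + 9^m for all m ≥ 1 by induction on m.
When m = 1: h(1) = 5 = 5·(1), so 5 | h(1).
Inductive step: assume the claim holds for m = p, i.e. 5 | h(p). Then
9^{p+1} − 4^{p+1} = 9·9^p − 4·4^p = 9·(9^p − 4^p) + (5)·4^p. The first term is divisible by 5 by the inductive hypothesis, and the second term (5)·4^p is divisible by 5 since 5 | 5. Hence 5 | h(p+1).
By induction, the statement is established for all m ≥ 1.
Therefore the largest such d is 5.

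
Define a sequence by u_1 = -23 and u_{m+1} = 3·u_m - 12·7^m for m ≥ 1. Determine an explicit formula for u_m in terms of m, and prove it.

Computing the first terms: u_1 = -23, u_2 = -153, u_3 = -1047. This suggests u_m = -2·3^(m - 1) - 3·7^m.
Base step (m = 1): the formula gives -23 = -23 = u_1.
For the inductive step, assume it holds for an arbitrary p ≥ 1, so u_p = -2·3^(p - 1) - 3·7^p.
Then u_{p+1} = 3·u_p - 12·7^p = 3·(-2·3^(p - 1) - 3·7^p) - 12·7^p = -2·3^p - 3·7^(p + 1) = -2·3^((p+1) - 1) - 3·7^(p+1),
which is the claimed formula at m = p+1.
Hence, by induction on m, the claim holds for every m ≥ 1.

u_m = -2·3^(m - 1) - 3·7^m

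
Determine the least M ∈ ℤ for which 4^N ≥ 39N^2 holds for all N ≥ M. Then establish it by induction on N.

M = 5

At N = 4: 256 < 624, so the inequality fails and M ≥ 5. We prove 4^N ≥ 39N^2 for all N ≥ 5.
When N = 5: 4^N = 1024 and 39N^2 = 975, so 1024 ≥ 975.
Suppose the result is true for N = j, so 4^j ≥ 39j^2.
Then 4^(j + 1) = 4·(4^j) ≥ 4·(39j^2).
Also, for j ≥ 5 we have 4·(39j^2) ≥ 39(j+1)^2, since 4 ≥ (1 + 1/j)^2 for all j ≥ 5.
Combining, 4^(j + 1) ≥ 39(j+1)^2.
By the principle of mathematical induction, the result holds for all N ≥ 5.
Hence the smallest such M is 5.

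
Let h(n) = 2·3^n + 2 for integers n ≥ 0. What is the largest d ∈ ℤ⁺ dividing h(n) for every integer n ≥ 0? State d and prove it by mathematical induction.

d = 4

Computing the first values: h(0) = 4 and h(1) = 8; gcd(4, 8) = 4, so d ≤ 4.
We prove 4 | 2·3^n + 2 for all n ≥ 0 by induction on n.
Base step (n = 0): h(0) = 4 = 4·(1), so 4 | h(0).
Inductive step: suppose the statement holds for some j ≥ 0, i.e. 4 | h(j). Then
h(j+1) = 2·3^(j+1) + 2 = 3·(2·3^j + 2) - 4 = 3·h(j) - 4. The first term is divisible by 4 by the inductive hypothesis, and -4 is divisible by 4. Hence 4 | h(j+1).
By induction, the statement is established for all n ≥ 0.
Therefore the largest such d is 4.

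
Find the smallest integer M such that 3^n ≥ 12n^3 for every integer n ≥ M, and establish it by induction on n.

M = 8

At n = 7: 2187 < 4116, so the inequality fails and M ≥ 8. We prove 3^n ≥ 12n^3 for all n ≥ 8.
Base step (n = 8): 3^n = 6561 and 12n^3 = 6144, so 6561 ≥ 6144.
Suppose the result is true for n = j, so 3^j ≥ 12j^3.
Then 3^(j + 1) = 3·(3^j) ≥ 3·(12j^3).
Also, for j ≥ 8 we have 3·(12j^3) ≥ 12(j+1)^3, since 3 ≥ (1 + 1/j)^3 for all j ≥ 8.
Combining, 3^(j + 1) ≥ 12(j+1)^3.
By induction, the statement is established for all n ≥ 8.
Hence the smallest such M is 8.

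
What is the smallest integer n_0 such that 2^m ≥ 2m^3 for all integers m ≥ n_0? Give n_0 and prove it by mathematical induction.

At m = 11: 2048 < 2662, so the inequality fails and n_0 ≥ 12. We prove 2^m ≥ 2m^3 for all m ≥ 12.
When m = 12: 2^m = 4096 and 2m^3 = 3456, so 4096 ≥ 3456.
Inductive step: suppose the statement holds for some i ≥ 12, so 2^i ≥ 2i^3.
Then 2^(i + 1) = 2·(2^i) ≥ 2·(2i^3).
Also, for i ≥ 12 we have 2·(2i^3) ≥ 2(i+1)^3, since 2 ≥ (1 + 1/i)^3 for all i ≥ 12.
Combining, 2^(i + 1) ≥ 2(i+1)^3.
Hence, by induction on m, the claim holds for every m ≥ 12.
Hence the smallest such n_0 is 12.

n_0 = 12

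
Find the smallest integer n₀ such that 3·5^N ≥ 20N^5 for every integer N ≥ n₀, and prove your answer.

At N = 7: 234375 < 336140, so the inequality fails and n₀ ≥ 8. We prove 3·5^N ≥ 20N^5 for all N ≥ 8.
When N = 8: 3·5^N = 1171875 and 20N^5 = 655360, so 1171875 ≥ 655360.
Inductive step: assume the claim holds for N = r, so 3·5^r ≥ 20r^5.
Then 3·5^(r + 1) = 5·(3·5^r) ≥ 5·(20r^5).
Also, for r ≥ 8 we have 5·(20r^5) ≥ 20(r+1)^5, since 5 ≥ (1 + 1/r)^5 for all r ≥ 8.
Combining, 3·5^(r + 1) ≥ 20(r+1)^5.
Hence, by induction on N, the claim holds for every N ≥ 8.
Hence the smallest such n₀ is 8.

n₀ = 8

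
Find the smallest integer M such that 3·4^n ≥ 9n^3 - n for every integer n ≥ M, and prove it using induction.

At n = 3: 192 < 240, so the inequality fails and M ≥ 4. We prove 3·4^n ≥ 9n^3 - n for all n ≥ 4.
Base case (n = 4): 3·4^n = 768 and 9n^3 - n = 572, so 768 ≥ 572.
Suppose the result is true for n = p, so 3·4^p ≥ 9p^3 - p.
Then 3·4^(p + 1) = 4·(3·4^p) ≥ 4·(9p^3 - p).
Also, for p ≥ 4 we have 4·(9p^3 - p) ≥ 9(p+1)^3 - (p+1), since 4·(9p^3 - p) − (9(p+1)^3 - (p+1)) = 27p^3 - 27p^2 - 30p - 8, which is nonnegative for all p ≥ 4.
Combining, 3·4^(p + 1) ≥ 9(p+1)^3 - (p+1).
By induction, the statement is established for all n ≥ 4.
Hence the smallest such M is 4.

M = 4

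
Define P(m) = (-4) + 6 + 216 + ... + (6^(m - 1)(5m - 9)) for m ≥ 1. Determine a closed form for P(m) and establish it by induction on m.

We claim P(m) = 6^m(m - 2) + 2 for all m ≥ 1.
Base step (m = 1): P(1) = -4, and the closed form gives -4. They agree.
Suppose the result is true for m = p, so P(p) = 6^p(p - 2) + 2.
Then P(p+1) = P(p) + (6^p(5p - 4)) = (6^p(p - 2) + 2) + (6^p(5p - 4)).
Simplifying, P(p+1) = 6·6^p·p - 6·6^p + 2 = 6^(p+1)((p+1) - 2) + 2,
which is the closed form with m = p+1.
Hence, by induction on m, the claim holds for every m ≥ 1.

P(m) = 6^m(m - 2) + 2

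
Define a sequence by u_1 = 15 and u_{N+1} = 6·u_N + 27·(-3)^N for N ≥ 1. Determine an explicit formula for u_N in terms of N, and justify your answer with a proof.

u_N = (-3)^(N + 1) + 6^N

Computing the first terms: u_1 = 15, u_2 = 9, u_3 = 297. This suggests u_N = (-3)^(N + 1) + 6^N.
Base step (N = 1): the formula gives 15 = 15 = u_1.
Inductive step: suppose the statement holds for some m ≥ 1, so u_m = (-3)^(m + 1) + 6^m.
Then u_{m+1} = 6·u_m + 27·(-3)^m = 6·((-3)^(m + 1) + 6^m) + 27·(-3)^m = (-3)^(m + 2) + 6^(m + 1) = (-3)^((m+1) + 1) + 6^(m+1),
which is the claimed formula at N = m+1.
By the principle of mathematical induction, the result holds for all N ≥ 1.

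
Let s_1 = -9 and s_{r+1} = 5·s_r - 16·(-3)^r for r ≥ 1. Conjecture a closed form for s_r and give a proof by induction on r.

Computing the first terms: s_1 = -9, s_2 = 3, s_3 = -129. This suggests s_r = 2(-3)^r - 3·5^(r - 1).
For the base case r = 1: the formula gives -9 = -9 = s_1.
Inductive step: assume the claim holds for r = k, so s_k = 2(-3)^k - 3·5^(k - 1).
Then s_{k+1} = 5·s_k - 16·(-3)^k = 5·(2(-3)^k - 3·5^(k - 1)) - 16·(-3)^k = 2(-3)^(k + 1) - 3·5^k = 2(-3)^(k+1) - 3·5^((k+1) - 1),
which is the claimed formula at r = k+1.
Hence, by induction on r, the claim holds for every r ≥ 1.

s_r = 2(-3)^r - 3·5^(r - 1)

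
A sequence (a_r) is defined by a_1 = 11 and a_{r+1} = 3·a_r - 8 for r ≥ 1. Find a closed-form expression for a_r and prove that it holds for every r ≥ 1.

a_r = 7·3^(r - 1) + 4

Computing the first terms: a_1 = 11, a_2 = 25, a_3 = 67. This suggests a_r = 7·3^(r - 1) + 4.
When r = 1: the formula gives 11 = 11 = a_1.
Inductive step: suppose the statement holds for some p ≥ 1, so a_p = 7·3^(p - 1) + 4.
Then a_{p+1} = 3·a_p - 8 = 3·(7·3^(p - 1) + 4) - 8 = 7·3^p + 4 = 7·3^((p+1) - 1) + 4,
which is the claimed formula at r = p+1.
Hence, by induction on r, the claim holds for every r ≥ 1.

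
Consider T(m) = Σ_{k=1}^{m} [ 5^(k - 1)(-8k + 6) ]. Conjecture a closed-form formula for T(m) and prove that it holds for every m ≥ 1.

We claim T(m) = 2·5^m(-m + 1) - 2 for all m ≥ 1.
Base step (m = 1): T(1) = -2, and the closed form gives -2. They agree.
For the inductive step, assume it holds for an arbitrary k ≥ 1, so T(k) = 2·5^k(-k + 1) - 2.
Then T(k+1) = T(k) + (5^k(-8k - 2)) = (2·5^k(-k + 1) - 2) + (5^k(-8k - 2)).
Simplifying, T(k+1) = -10·5^k·k - 2 = 2·5^(k+1)(-(k+1) + 1) - 2,
which is the closed form with m = k+1.
Hence, by induction on m, the claim holds for every m ≥ 1.

T(m) = 2·5^m(-m + 1) - 2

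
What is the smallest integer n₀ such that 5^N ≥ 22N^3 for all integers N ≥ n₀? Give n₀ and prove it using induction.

At N = 4: 625 < 1408, so the inequality fails and n₀ ≥ 5. We prove 5^N ≥ 22N^3 for all N ≥ 5.
For the base case N = 5: 5^N = 3125 and 22N^3 = 2750, so 3125 ≥ 2750.
Suppose the result is true for N = p, so 5^p ≥ 22p^3.
Then 5^(p + 1) = 5·(5^p) ≥ 5·(22p^3).
Also, for p ≥ 5 we have 5·(22p^3) ≥ 22(p+1)^3, since 5 ≥ (1 + 1/p)^3 for all p ≥ 5.
Combining, 5^(p + 1) ≥ 22(p+1)^3.
This completes the induction.
Hence the smallest such n₀ is 5.

n₀ = 5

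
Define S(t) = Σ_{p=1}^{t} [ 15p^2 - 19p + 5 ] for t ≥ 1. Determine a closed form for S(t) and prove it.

We claim S(t) = t(5t^2 - 2t - 2) for all t ≥ 1.
For the base case t = 1: S(1) = 1, and the closed form gives 1. They agree.
For the inductive step, assume it holds for an arbitrary p ≥ 1, so S(p) = p(5p^2 - 2p - 2).
Then S(p+1) = S(p) + (15p^2 + 11p + 1) = (p(5p^2 - 2p - 2)) + (15p^2 + 11p + 1).
Simplifying, S(p+1) = (p + 1)(5p^2 + 8p + 1) = (p+1)(5(p+1)^2 - 2(p+1) - 2),
which is the closed form with t = p+1.
This completes the induction.

S(t) = t(5t^2 - 2t - 2)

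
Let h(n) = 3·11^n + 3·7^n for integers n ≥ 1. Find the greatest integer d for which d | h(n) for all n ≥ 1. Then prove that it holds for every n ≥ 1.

d = 6

Computing the first values: h(1) = 54 and h(2) = 510; gcd(54, 510) = 6, so d ≤ 6.
We prove 6 | 3·11^n + 3·7^n for all n ≥ 1 by induction on n.
Base step (n = 1): h(1) = 54 = 6·(9), so 6 | h(1).
Suppose the result is true for n = j, i.e. 6 | h(j). Then
h(j+1) − 11·h(j) = (3·11^(j+1) + 3·7^(j+1)) − 11·(3·11^j + 3·7^j) = (3)·7^j·(7 − 11) = (-12)·7^j. Since 6 | h(j) by the inductive hypothesis, 6 | 11·h(j); and 6 | -12 since -12 = 6·-2. Therefore 6 | h(j+1).
This completes the induction.
Therefore the largest such d is 6.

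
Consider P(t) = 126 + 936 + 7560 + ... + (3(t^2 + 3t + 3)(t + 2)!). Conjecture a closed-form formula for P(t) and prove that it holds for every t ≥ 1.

P(t) = (3t + 3)(t + 3)! - 18

We claim P(t) = (3t + 3)(t + 3)! - 18 for all t ≥ 1.
Base step (t = 1): P(1) = 126, and the closed form gives 126. They agree.
Inductive step: suppose the statement holds for some p ≥ 1, so P(p) = (3p + 3)(p + 3)! - 18.
Then P(p+1) = P(p) + (3(p^2 + 5p + 7)(p + 3)!) = ((3p + 3)(p + 3)! - 18) + (3(p^2 + 5p + 7)(p + 3)!).
Simplifying, P(p+1) = (3(p+1) + 3)((p+1) + 3)! - 18,
which is the closed form with t = p+1.
This completes the induction.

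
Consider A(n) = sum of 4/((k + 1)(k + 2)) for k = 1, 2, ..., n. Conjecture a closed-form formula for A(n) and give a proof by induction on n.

We claim A(n) = 2n/(n + 2) for all n ≥ 1.
Base step (n = 1): A(1) = 2/3, and the closed form gives 2/3. They agree.
For the inductive step, assume it holds for an arbitrary k ≥ 1, so A(k) = 2k/(k + 2).
Then A(k+1) = A(k) + (4/((k + 2)(k + 3))) = (2k/(k + 2)) + (4/((k + 2)(k + 3))).
Simplifying, A(k+1) = 2(k + 1)/(k + 3) = 2(k+1)/((k+1) + 2),
which is the closed form with n = k+1.
By the principle of mathematical induction, the result holds for all n ≥ 1.

A(n) = 2n/(n + 2)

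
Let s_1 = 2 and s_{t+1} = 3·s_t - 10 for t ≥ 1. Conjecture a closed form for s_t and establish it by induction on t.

Computing the first terms: s_1 = 2, s_2 = -4, s_3 = -22. This suggests s_t = -3^t + 5.
For the base case t = 1: the formula gives 2 = 2 = s_1.
Inductive step: suppose the statement holds for some i ≥ 1, so s_i = -3^i + 5.
Then s_{i+1} = 3·s_i - 10 = 3·(-3^i + 5) - 10 = -3^(i + 1) + 5,
which is the claimed formula at t = i+1.
By the principle of mathematical induction, the result holds for all t ≥ 1.

s_t = -3^t + 5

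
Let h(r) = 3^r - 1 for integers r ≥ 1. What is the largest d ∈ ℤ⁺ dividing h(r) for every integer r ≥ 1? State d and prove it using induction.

d = 2

Computing the first values: h(1) = 2 and h(2) = 8; gcd(2, 8) = 2, so d ≤ 2.
We prove 2 | 3^r - 1 for all r ≥ 1 by induction on r.
Base step (r = 1): h(1) = 2 = 2·(1), so 2 | h(1).
For the inductive step, assume it holds for an arbitrary m ≥ 1, i.e. 2 | h(m). Then
3^{m+1} − 1^{m+1} = 3·3^m − 1·1^m = 3·(3^m − 1^m) + (2)·1^m. The first term is divisible by 2 by the inductive hypothesis, and the second term (2)·1^m is divisible by 2 since 2 | 2. Hence 2 | h(m+1).
By induction, the statement is established for all r ≥ 1.
Therefore the largest such d is 2.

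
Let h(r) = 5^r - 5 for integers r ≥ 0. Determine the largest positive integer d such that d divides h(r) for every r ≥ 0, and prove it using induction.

d = 4

Computing the first values: h(0) = -4 and h(1) = 0; gcd(-4, 0) = 4, so d ≤ 4.
We prove 4 | 5^r - 5 for all r ≥ 0 by induction on r.
For the base case r = 0: h(0) = -4 = 4·(-1), so 4 | h(0).
Inductive step: assume the claim holds for r = k, i.e. 4 | h(k). Then
h(k+1) = 5^(k+1) - 5 = 5·(5^k - 5) + 20 = 5·h(k) + 20. The first term is divisible by 4 by the inductive hypothesis, and 20 is divisible by 4. Hence 4 | h(k+1).
By the principle of mathematical induction, the result holds for all r ≥ 0.
Therefore the largest such d is 4.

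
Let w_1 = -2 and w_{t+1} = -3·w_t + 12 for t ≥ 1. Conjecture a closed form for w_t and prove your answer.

Computing the first terms: w_1 = -2, w_2 = 18, w_3 = -42. This suggests w_t = -5(-3)^(t - 1) + 3.
When t = 1: the formula gives -2 = -2 = w_1.
Inductive step: assume the claim holds for t = p, so w_p = -5(-3)^(p - 1) + 3.
Then w_{p+1} = -3·w_p + 12 = -3·(-5(-3)^(p - 1) + 3) + 12 = -5(-3)^p + 3 = -5(-3)^((p+1) - 1) + 3,
which is the claimed formula at t = p+1.
By induction, the statement is established for all t ≥ 1.

w_t = -5(-3)^(t - 1) + 3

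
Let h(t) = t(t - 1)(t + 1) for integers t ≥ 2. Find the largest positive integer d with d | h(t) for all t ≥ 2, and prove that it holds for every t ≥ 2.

Computing the first values: h(2) = 6 and h(3) = 24; gcd(6, 24) = 6, so d ≤ 6.
We prove 6 | t(t - 1)(t + 1) for all t ≥ 2 by induction on t.
For the base case t = 2: h(2) = 6 = 6·(1), so 6 | h(2).
Suppose the result is true for t = k, i.e. 6 | h(k). Then
h(k+1) − h(k) = k·(k+1)·(k+2) − (k-1)·k·(k+1) = k·(k+1)·[(k+2) − (k-1)] = 3·k·(k+1). The product of 2 consecutive integers is divisible by (2)! = 2, so h(k+1) − h(k) is divisible by 3·2 = 6. By the inductive hypothesis 6 | h(k), hence 6 | h(k+1).
By induction, the statement is established for all t ≥ 2.
Therefore the largest such d is 6.

d = 6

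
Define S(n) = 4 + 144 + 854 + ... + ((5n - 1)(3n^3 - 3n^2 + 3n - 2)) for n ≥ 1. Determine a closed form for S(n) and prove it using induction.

S(n) = n(3n^4 + 3n^3 + 2n^2 - 2n - 2)

We claim S(n) = n(3n^4 + 3n^3 + 2n^2 - 2n - 2) for all n ≥ 1.
Base step (n = 1): S(1) = 4, and the closed form gives 4. They agree.
Inductive step: assume the claim holds for n = m, so S(m) = m(3m^4 + 3m^3 + 2m^2 - 2m - 2).
Then S(m+1) = S(m) + (15m^4 + 42m^3 + 54m^2 + 29m + 4) = (m(3m^4 + 3m^3 + 2m^2 - 2m - 2)) + (15m^4 + 42m^3 + 54m^2 + 29m + 4).
Simplifying, S(m+1) = (m + 1)(3m^4 + 15m^3 + 29m^2 + 23m + 4) = (m+1)(3(m+1)^4 + 3(m+1)^3 + 2(m+1)^2 - 2(m+1) - 2),
which is the closed form with n = m+1.
By induction, the statement is established for all n ≥ 1.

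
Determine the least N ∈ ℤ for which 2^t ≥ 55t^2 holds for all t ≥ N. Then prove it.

At t = 13: 8192 < 9295, so the inequality fails and N ≥ 14. We prove 2^t ≥ 55t^2 for all t ≥ 14.
For the base case t = 14: 2^t = 16384 and 55t^2 = 10780, so 16384 ≥ 10780.
Suppose the result is true for t = m, so 2^m ≥ 55m^2.
Then 2^(m + 1) = 2·(2^m) ≥ 2·(55m^2).
Also, for m ≥ 14 we have 2·(55m^2) ≥ 55(m+1)^2, since 2 ≥ (1 + 1/m)^2 for all m ≥ 14.
Combining, 2^(m + 1) ≥ 55(m+1)^2.
By the principle of mathematical induction, the result holds for all t ≥ 14.
Hence the smallest such N is 14.

N = 14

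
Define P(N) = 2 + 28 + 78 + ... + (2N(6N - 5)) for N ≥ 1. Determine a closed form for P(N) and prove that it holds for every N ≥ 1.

We claim P(N) = N(N + 1)(4N - 3) for all N ≥ 1.
When N = 1: P(1) = 2, and the closed form gives 2. They agree.
For the inductive step, assume it holds for an arbitrary k ≥ 1, so P(k) = k(4k^2 + k - 3).
Then P(k+1) = P(k) + (2(k + 1)(6k + 1)) = (k(4k^2 + k - 3)) + (2(k + 1)(6k + 1)).
Simplifying, P(k+1) = (k + 1)(k + 2)(4k + 1) = (k+1)((k+1) + 1)(4(k+1) - 3),
which is the closed form with N = k+1.
Hence, by induction on N, the claim holds for every N ≥ 1.

P(N) = N(N + 1)(4N - 3)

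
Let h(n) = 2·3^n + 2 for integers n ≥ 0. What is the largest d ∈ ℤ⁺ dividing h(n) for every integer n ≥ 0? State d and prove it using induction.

Computing the first values: h(0) = 4 and h(1) = 8; gcd(4, 8) = 4, so d ≤ 4.
We prove 4 | 2·3^n + 2 for all n ≥ 0 by induction on n.
Base case (n = 0): h(0) = 4 = 4·(1), so 4 | h(0).
Inductive step: suppose the statement holds for some p ≥ 0, i.e. 4 | h(p). Then
h(p+1) = 2·3^(p+1) + 2 = 3·(2·3^p + 2) - 4 = 3·h(p) - 4. The first term is divisible by 4 by the inductive hypothesis, and -4 is divisible by 4. Hence 4 | h(p+1).
This completes the induction.
Therefore the largest such d is 4.

d = 4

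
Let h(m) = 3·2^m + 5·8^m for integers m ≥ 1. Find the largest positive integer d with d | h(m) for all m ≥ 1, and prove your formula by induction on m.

d = 2

Computing the first values: h(1) = 46 and h(2) = 332; gcd(46, 332) = 2, so d ≤ 2.
We prove 2 | 3·2^m + 5·8^m for all m ≥ 1 by induction on m.
Base step (m = 1): h(1) = 46 = 2·(23), so 2 | h(1).
For the inductive step, assume it holds for an arbitrary p ≥ 1, i.e. 2 | h(p). Then
h(p+1) − 8·h(p) = (3·2^(p+1) + 5·8^(p+1)) − 8·(3·2^p + 5·8^p) = (3)·2^p·(2 − 8) = (-18)·2^p. Since 2 | h(p) by the inductive hypothesis, 2 | 8·h(p); and 2 | -18 since -18 = 2·-9. Therefore 2 | h(p+1).
Hence, by induction on m, the claim holds for every m ≥ 1.
Therefore the largest such d is 2.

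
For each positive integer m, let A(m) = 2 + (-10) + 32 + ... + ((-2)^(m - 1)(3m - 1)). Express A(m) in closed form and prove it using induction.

We claim A(m) = -(-2)^m·m for all m ≥ 1.
Base case (m = 1): A(1) = 2, and the closed form gives 2. They agree.
Inductive step: assume the claim holds for m = r, so A(r) = -(-2)^r·r.
Then A(r+1) = A(r) + ((-2)^r(3r + 2)) = (-(-2)^r·r) + ((-2)^r(3r + 2)).
Simplifying, A(r+1) = 2(-2)^r(r + 1) = -(-2)^(r+1)·(r+1),
which is the closed form with m = r+1.
By induction, the statement is established for all m ≥ 1.

A(m) = -(-2)^m·m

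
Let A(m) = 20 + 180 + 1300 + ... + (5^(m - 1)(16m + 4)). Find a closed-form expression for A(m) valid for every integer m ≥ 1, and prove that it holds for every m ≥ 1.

We claim A(m) = 4·5^m·m for all m ≥ 1.
Base step (m = 1): A(1) = 20, and the closed form gives 20. They agree.
Suppose the result is true for m = i, so A(i) = 4·5^i·i.
Then A(i+1) = A(i) + (5^i(16i + 20)) = (4·5^i·i) + (5^i(16i + 20)).
Simplifying, A(i+1) = 20·5^i(i + 1) = 4·5^(i+1)·(i+1),
which is the closed form with m = i+1.
Hence, by induction on m, the claim holds for every m ≥ 1.

A(m) = 4·5^m·m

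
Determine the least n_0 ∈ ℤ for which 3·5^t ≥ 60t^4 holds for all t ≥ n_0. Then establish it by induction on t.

At t = 6: 46875 < 77760, so the inequality fails and n_0 ≥ 7. We prove 3·5^t ≥ 60t^4 for all t ≥ 7.
When t = 7: 3·5^t = 234375 and 60t^4 = 144060, so 234375 ≥ 144060.
Inductive step: assume the claim holds for t = k, so 3·5^k ≥ 60k^4.
Then 3·5^(k + 1) = 5·(3·5^k) ≥ 5·(60k^4).
Also, for k ≥ 7 we have 5·(60k^4) ≥ 60(k+1)^4, since 5 ≥ (1 + 1/k)^4 for all k ≥ 7.
Combining, 3·5^(k + 1) ≥ 60(k+1)^4.
This completes the induction.
Hence the smallest such n_0 is 7.

n_0 = 7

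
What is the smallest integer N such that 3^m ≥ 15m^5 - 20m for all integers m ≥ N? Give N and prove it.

At m = 14: 4782969 < 8067080, so the inequality fails and N ≥ 15. We prove 3^m ≥ 15m^5 - 20m for all m ≥ 15.
Base case (m = 15): 3^m = 14348907 and 15m^5 - 20m = 11390325, so 14348907 ≥ 11390325.
For the inductive step, assume it holds for an arbitrary p ≥ 15, so 3^p ≥ 15p^5 - 20p.
Then 3^(p + 1) = 3·(3^p) ≥ 3·(15p^5 - 20p).
Also, for p ≥ 15 we have 3·(15p^5 - 20p) ≥ 15(p+1)^5 - 20(p+1), since 3·(15p^5 - 20p) − (15(p+1)^5 - 20(p+1)) = 30p^5 - 75p^4 - 150p^3 - 150p^2 - 115p + 5, which is nonnegative for all p ≥ 15.
Combining, 3^(p + 1) ≥ 15(p+1)^5 - 20(p+1).
By the principle of mathematical induction, the result holds for all m ≥ 15.
Hence the smallest such N is 15.

N = 15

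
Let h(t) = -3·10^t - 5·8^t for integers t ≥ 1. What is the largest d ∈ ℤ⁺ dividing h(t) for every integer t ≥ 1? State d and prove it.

Computing the first values: h(1) = -70 and h(2) = -620; gcd(-70, -620) = 10, so d ≤ 10.
We prove 10 | -3·10^t - 5·8^t for all t ≥ 1 by induction on t.
For the base case t = 1: h(1) = -70 = 10·(-7), so 10 | h(1).
For the inductive step, assume it holds for an arbitrary m ≥ 1, i.e. 10 | h(m). Then
h(m+1) − 10·h(m) = (-3·10^(m+1) - 5·8^(m+1)) − 10·(-3·10^m - 5·8^m) = (-5)·8^m·(8 − 10) = (10)·8^m. Since 10 | h(m) by the inductive hypothesis, 10 | 10·h(m); and 10 | 10 since 10 = 10·1. Therefore 10 | h(m+1).
By induction, the statement is established for all t ≥ 1.
Therefore the largest such d is 10.

d = 10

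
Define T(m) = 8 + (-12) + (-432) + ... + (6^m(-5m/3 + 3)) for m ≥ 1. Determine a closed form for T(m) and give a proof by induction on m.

We claim T(m) = 2·6^m(-m + 2) - 4 for all m ≥ 1.
When m = 1: T(1) = 8, and the closed form gives 8. They agree.
Suppose the result is true for m = i, so T(i) = 2·6^i(-i + 2) - 4.
Then T(i+1) = T(i) + (6^i(-10i + 8)) = (2·6^i(-i + 2) - 4) + (6^i(-10i + 8)).
Simplifying, T(i+1) = -12·6^i·i + 12·6^i - 4 = 2·6^(i+1)(-(i+1) + 2) - 4,
which is the closed form with m = i+1.
This completes the induction.

T(m) = 2·6^m(-m + 2) - 4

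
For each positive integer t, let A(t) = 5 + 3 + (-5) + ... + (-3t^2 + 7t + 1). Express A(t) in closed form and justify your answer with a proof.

A(t) = -t(t^2 - 2t - 4)

We claim A(t) = -t(t^2 - 2t - 4) for all t ≥ 1.
Base case (t = 1): A(1) = 5, and the closed form gives 5. They agree.
Inductive step: assume the claim holds for t = k, so A(k) = k(-k^2 + 2k + 4).
Then A(k+1) = A(k) + (-3k^2 + k + 5) = (k(-k^2 + 2k + 4)) + (-3k^2 + k + 5).
Simplifying, A(k+1) = -(k + 1)(k^2 - 5) = -(k+1)((k+1)^2 - 2(k+1) - 4),
which is the closed form with t = k+1.
By induction, the statement is established for all t ≥ 1.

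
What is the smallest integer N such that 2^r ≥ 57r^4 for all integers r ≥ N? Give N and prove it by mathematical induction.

N = 25

At r = 24: 16777216 < 18911232, so the inequality fails and N ≥ 25. We prove 2^r ≥ 57r^4 for all r ≥ 25.
Base case (r = 25): 2^r = 33554432 and 57r^4 = 22265625, so 33554432 ≥ 22265625.
Inductive step: suppose the statement holds for some m ≥ 25, so 2^m ≥ 57m^4.
Then 2^(m + 1) = 2·(2^m) ≥ 2·(57m^4).
Also, for m ≥ 25 we have 2·(57m^4) ≥ 57(m+1)^4, since 2 ≥ (1 + 1/m)^4 for all m ≥ 25.
Combining, 2^(m + 1) ≥ 57(m+1)^4.
Hence, by induction on r, the claim holds for every r ≥ 25.
Hence the smallest such N is 25.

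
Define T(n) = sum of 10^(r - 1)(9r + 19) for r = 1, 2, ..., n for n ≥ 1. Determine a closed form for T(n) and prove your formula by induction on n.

T(n) = 10^n(n + 2) - 2

We claim T(n) = 10^n(n + 2) - 2 for all n ≥ 1.
When n = 1: T(1) = 28, and the closed form gives 28. They agree.
Suppose the result is true for n = r, so T(r) = 10^r(r + 2) - 2.
Then T(r+1) = T(r) + (10^r(9r + 28)) = (10^r(r + 2) - 2) + (10^r(9r + 28)).
Simplifying, T(r+1) = 10·10^r·r + 30·10^r - 2 = 10^(r+1)((r+1) + 2) - 2,
which is the closed form with n = r+1.
Hence, by induction on n, the claim holds for every n ≥ 1.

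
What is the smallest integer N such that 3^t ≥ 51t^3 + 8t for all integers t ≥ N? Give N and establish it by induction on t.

At t = 9: 19683 < 37251, so the inequality fails and N ≥ 10. We prove 3^t ≥ 51t^3 + 8t for all t ≥ 10.
Base step (t = 10): 3^t = 59049 and 51t^3 + 8t = 51080, so 59049 ≥ 51080.
For the inductive step, assume it holds for an arbitrary i ≥ 10, so 3^i ≥ 51i^3 + 8i.
Then 3^(i + 1) = 3·(3^i) ≥ 3·(51i^3 + 8i).
Also, for i ≥ 10 we have 3·(51i^3 + 8i) ≥ 51(i+1)^3 + 8(i+1), since 3·(51i^3 + 8i) − (51(i+1)^3 + 8(i+1)) = 102i^3 - 153i^2 - 137i - 59, which is nonnegative for all i ≥ 10.
Combining, 3^(i + 1) ≥ 51(i+1)^3 + 8(i+1).
Hence, by induction on t, the claim holds for every t ≥ 10.
Hence the smallest such N is 10.

N = 10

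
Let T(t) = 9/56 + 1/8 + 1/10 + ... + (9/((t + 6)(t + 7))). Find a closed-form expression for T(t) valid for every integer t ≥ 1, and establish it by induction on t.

T(t) = 9t/(7(t + 7))

We claim T(t) = 9t/(7(t + 7)) for all t ≥ 1.
When t = 1: T(1) = 9/56, and the closed form gives 9/56. They agree.
Suppose the result is true for t = k, so T(k) = 9k/(7(k + 7)).
Then T(k+1) = T(k) + (9/((k + 7)(k + 8))) = (9k/(7(k + 7))) + (9/((k + 7)(k + 8))).
Simplifying, T(k+1) = 9(k + 1)/(7(k + 8)) = 9(k+1)/(7((k+1) + 7)),
which is the closed form with t = k+1.
By induction, the statement is established for all t ≥ 1.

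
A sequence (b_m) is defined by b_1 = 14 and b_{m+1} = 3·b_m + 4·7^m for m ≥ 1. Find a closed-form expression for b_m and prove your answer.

b_m = 7·3^(m - 1) + 7^m

Computing the first terms: b_1 = 14, b_2 = 70, b_3 = 406. This suggests b_m = 7·3^(m - 1) + 7^m.
For the base case m = 1: the formula gives 14 = 14 = b_1.
Inductive step: suppose the statement holds for some k ≥ 1, so b_k = 7·3^(k - 1) + 7^k.
Then b_{k+1} = 3·b_k + 4·7^k = 3·(7·3^(k - 1) + 7^k) + 4·7^k = 7·3^k + 7^(k + 1) = 7·3^((k+1) - 1) + 7^(k+1),
which is the claimed formula at m = k+1.
Hence, by induction on m, the claim holds for every m ≥ 1.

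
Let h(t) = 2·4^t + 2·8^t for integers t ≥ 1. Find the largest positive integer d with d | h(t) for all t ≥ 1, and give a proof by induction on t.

d = 8

Computing the first values: h(1) = 24 and h(2) = 160; gcd(24, 160) = 8, so d ≤ 8.
We prove 8 | 2·4^t + 2·8^t for all t ≥ 1 by induction on t.
For the base case t = 1: h(1) = 24 = 8·(3), so 8 | h(1).
Inductive step: assume the claim holds for t = m, i.e. 8 | h(m). Then
h(m+1) − 8·h(m) = (2·4^(m+1) + 2·8^(m+1)) − 8·(2·4^m + 2·8^m) = (2)·4^m·(4 − 8) = (-8)·4^m. Since 8 | h(m) by the inductive hypothesis, 8 | 8·h(m); and 8 | -8 since -8 = 8·-1. Therefore 8 | h(m+1).
By the principle of mathematical induction, the result holds for all t ≥ 1.
Therefore the largest such d is 8.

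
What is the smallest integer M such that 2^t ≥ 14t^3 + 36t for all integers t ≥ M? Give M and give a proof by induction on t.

At t = 15: 32768 < 47790, so the inequality fails and M ≥ 16. We prove 2^t ≥ 14t^3 + 36t for all t ≥ 16.
Base case (t = 16): 2^t = 65536 and 14t^3 + 36t = 57920, so 65536 ≥ 57920.
For the inductive step, assume it holds for an arbitrary r ≥ 16, so 2^r ≥ 14r^3 + 36r.
Then 2^(r + 1) = 2·(2^r) ≥ 2·(14r^3 + 36r).
Also, for r ≥ 16 we have 2·(14r^3 + 36r) ≥ 14(r+1)^3 + 36(r+1), since 2·(14r^3 + 36r) − (14(r+1)^3 + 36(r+1)) = 14r^3 - 42r^2 - 6r - 50, which is nonnegative for all r ≥ 16.
Combining, 2^(r + 1) ≥ 14(r+1)^3 + 36(r+1).
By induction, the statement is established for all t ≥ 16.
Hence the smallest such M is 16.

M = 16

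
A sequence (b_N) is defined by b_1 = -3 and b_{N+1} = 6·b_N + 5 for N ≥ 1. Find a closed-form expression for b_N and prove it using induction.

b_N = -2·6^(N - 1) - 1

Computing the first terms: b_1 = -3, b_2 = -13, b_3 = -73. This suggests b_N = -2·6^(N - 1) - 1.
For the base case N = 1: the formula gives -3 = -3 = b_1.
Inductive step: assume the claim holds for N = j, so b_j = -2·6^(j - 1) - 1.
Then b_{j+1} = 6·b_j + 5 = 6·(-2·6^(j - 1) - 1) + 5 = -2·6^j - 1 = -2·6^((j+1) - 1) - 1,
which is the claimed formula at N = j+1.
Hence, by induction on N, the claim holds for every N ≥ 1.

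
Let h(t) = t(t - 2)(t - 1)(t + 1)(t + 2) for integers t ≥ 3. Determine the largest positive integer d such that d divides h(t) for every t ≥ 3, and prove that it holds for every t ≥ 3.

d = 120

Computing the first values: h(3) = 120 and h(4) = 720; gcd(120, 720) = 120, so d ≤ 120.
We prove 120 | t(t - 2)(t - 1)(t + 1)(t + 2) for all t ≥ 3 by induction on t.
For the base case t = 3: h(3) = 120 = 120·(1), so 120 | h(3).
For the inductive step, assume it holds for an arbitrary j ≥ 3, i.e. 120 | h(j). Then
h(j+1) − h(j) = (j-1)·j·(j+1)·(j+2)·(j+3) − (j-2)·(j-1)·j·(j+1)·(j+2) = (j-1)·j·(j+1)·(j+2)·[(j+3) − (j-2)] = 5·(j-1)·j·(j+1)·(j+2). The product of 4 consecutive integers is divisible by (4)! = 24, so h(j+1) − h(j) is divisible by 5·24 = 120. By the inductive hypothesis 120 | h(j), hence 120 | h(j+1).
Hence, by induction on t, the claim holds for every t ≥ 3.
Therefore the largest such d is 120.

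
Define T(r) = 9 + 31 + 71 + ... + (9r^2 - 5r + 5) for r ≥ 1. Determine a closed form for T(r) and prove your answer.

We claim T(r) = r(3r^2 + 2r + 4) for all r ≥ 1.
When r = 1: T(1) = 9, and the closed form gives 9. They agree.
For the inductive step, assume it holds for an arbitrary k ≥ 1, so T(k) = k(3k^2 + 2k + 4).
Then T(k+1) = T(k) + (-5k + 9(k + 1)^2) = (k(3k^2 + 2k + 4)) + (-5k + 9(k + 1)^2).
Simplifying, T(k+1) = (k + 1)(3k^2 + 8k + 9) = (k+1)(3(k+1)^2 + 2(k+1) + 4),
which is the closed form with r = k+1.
Hence, by induction on r, the claim holds for every r ≥ 1.

T(r) = r(3r^2 + 2r + 4)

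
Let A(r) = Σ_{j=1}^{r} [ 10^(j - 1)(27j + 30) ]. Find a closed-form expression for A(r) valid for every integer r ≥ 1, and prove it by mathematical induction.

A(r) = 3·10^r(r + 1) - 3

We claim A(r) = 3·10^r(r + 1) - 3 for all r ≥ 1.
When r = 1: A(1) = 57, and the closed form gives 57. They agree.
Inductive step: suppose the statement holds for some j ≥ 1, so A(j) = 3·10^j(j + 1) - 3.
Then A(j+1) = A(j) + (10^j(27j + 57)) = (3·10^j(j + 1) - 3) + (10^j(27j + 57)).
Simplifying, A(j+1) = 30·10^j·j + 60·10^j - 3 = 3·10^(j+1)((j+1) + 1) - 3,
which is the closed form with r = j+1.
By induction, the statement is established for all r ≥ 1.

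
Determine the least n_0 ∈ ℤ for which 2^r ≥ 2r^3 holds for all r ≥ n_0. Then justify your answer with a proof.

n_0 = 12

At r = 11: 2048 < 2662, so the inequality fails and n_0 ≥ 12. We prove 2^r ≥ 2r^3 for all r ≥ 12.
When r = 12: 2^r = 4096 and 2r^3 = 3456, so 4096 ≥ 3456.
Suppose the result is true for r = p, so 2^p ≥ 2p^3.
Then 2^(p + 1) = 2·(2^p) ≥ 2·(2p^3).
Also, for p ≥ 12 we have 2·(2p^3) ≥ 2(p+1)^3, since 2 ≥ (1 + 1/p)^3 for all p ≥ 12.
Combining, 2^(p + 1) ≥ 2(p+1)^3.
This completes the induction.
Hence the smallest such n_0 is 12.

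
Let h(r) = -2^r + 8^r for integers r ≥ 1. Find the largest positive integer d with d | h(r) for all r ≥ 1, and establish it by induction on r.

Computing the first values: h(1) = 6 and h(2) = 60; gcd(6, 60) = 6, so d ≤ 6.
We prove 6 | -2^r + 8^r for all r ≥ 1 by induction on r.
For the base case r = 1: h(1) = 6 = 6·(1), so 6 | h(1).
Suppose the result is true for r = m, i.e. 6 | h(m). Then
8^{m+1} − 2^{m+1} = 8·8^m − 2·2^m = 8·(8^m − 2^m) + (6)·2^m. The first term is divisible by 6 by the inductive hypothesis, and the second term (6)·2^m is divisible by 6 since 6 | 6. Hence 6 | h(m+1).
By the principle of mathematical induction, the result holds for all r ≥ 1.
Therefore the largest such d is 6.

d = 6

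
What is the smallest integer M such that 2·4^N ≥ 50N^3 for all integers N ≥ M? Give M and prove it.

At N = 6: 8192 < 10800, so the inequality fails and M ≥ 7. We prove 2·4^N ≥ 50N^3 for all N ≥ 7.
Base step (N = 7): 2·4^N = 32768 and 50N^3 = 17150, so 32768 ≥ 17150.
Inductive step: suppose the statement holds for some j ≥ 7, so 2·4^j ≥ 50j^3.
Then 2·4^(j + 1) = 4·(2·4^j) ≥ 4·(50j^3).
Also, for j ≥ 7 we have 4·(50j^3) ≥ 50(j+1)^3, since 4 ≥ (1 + 1/j)^3 for all j ≥ 7.
Combining, 2·4^(j + 1) ≥ 50(j+1)^3.
By induction, the statement is established for all N ≥ 7.
Hence the smallest such M is 7.

M = 7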